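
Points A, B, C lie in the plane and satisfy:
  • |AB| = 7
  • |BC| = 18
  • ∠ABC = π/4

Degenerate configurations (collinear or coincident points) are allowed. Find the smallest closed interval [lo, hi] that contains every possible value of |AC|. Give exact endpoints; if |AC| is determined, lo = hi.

|AB| ∈ {7}
|BC| ∈ {18}
|AC| ∈ {√(373 - 126·√(2))}

|AC| = √(373 - 126·√(2))  (≈ 13.9574)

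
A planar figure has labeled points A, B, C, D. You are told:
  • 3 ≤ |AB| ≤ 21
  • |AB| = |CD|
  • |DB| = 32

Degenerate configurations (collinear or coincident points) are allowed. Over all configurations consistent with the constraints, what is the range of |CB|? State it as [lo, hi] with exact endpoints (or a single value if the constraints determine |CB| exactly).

|AB| ∈ [3, 21]
|BD| ∈ {32}
|CD| ∈ [3, 21]
|AD| ∈ [11, 53]
|BC| ∈ [11, 53]
|AC| ∈ [0, 74]

|CB| ∈ [11, 53]  (≈ [11.0000, 53.0000])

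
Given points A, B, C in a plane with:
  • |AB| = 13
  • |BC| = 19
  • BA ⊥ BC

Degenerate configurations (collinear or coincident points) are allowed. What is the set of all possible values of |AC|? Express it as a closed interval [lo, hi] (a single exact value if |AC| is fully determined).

|AC| = √(530)  (≈ 23.0217)

|AB| ∈ {13}
|BC| ∈ {19}
|AC| ∈ {√(530)}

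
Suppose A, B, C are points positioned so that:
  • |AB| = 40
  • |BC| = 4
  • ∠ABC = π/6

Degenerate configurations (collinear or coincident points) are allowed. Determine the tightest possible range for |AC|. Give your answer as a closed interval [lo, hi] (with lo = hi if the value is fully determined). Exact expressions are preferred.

|AC| = 4·√(101 - 10·√(3))  (≈ 36.5906)

|AB| ∈ {40}
|BC| ∈ {4}
|AC| ∈ {4·√(101 - 10·√(3))}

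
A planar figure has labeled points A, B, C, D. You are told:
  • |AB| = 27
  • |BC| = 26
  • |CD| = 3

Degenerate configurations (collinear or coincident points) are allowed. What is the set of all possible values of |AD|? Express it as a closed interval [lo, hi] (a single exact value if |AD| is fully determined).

|AB| ∈ {27}
|BC| ∈ {26}
|CD| ∈ {3}
|AC| ∈ [1, 53]
|BD| ∈ [23, 29]
|AD| ∈ [0, 56]

|AD| ∈ [0, 56]  (≈ [0.0000, 56.0000])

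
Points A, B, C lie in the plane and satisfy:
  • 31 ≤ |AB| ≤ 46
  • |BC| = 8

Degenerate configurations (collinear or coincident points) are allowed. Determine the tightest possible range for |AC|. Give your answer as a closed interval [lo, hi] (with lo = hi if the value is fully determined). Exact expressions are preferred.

|AC| ∈ [23, 54]  (≈ [23.0000, 54.0000])

|AB| ∈ [31, 46]
|BC| ∈ {8}
|AC| ∈ [23, 54]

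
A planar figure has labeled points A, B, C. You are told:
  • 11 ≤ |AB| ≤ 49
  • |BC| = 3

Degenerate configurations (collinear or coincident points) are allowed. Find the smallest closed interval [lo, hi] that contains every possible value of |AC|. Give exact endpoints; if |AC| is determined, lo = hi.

|AC| ∈ [8, 52]  (≈ [8.0000, 52.0000])

|AB| ∈ [11, 49]
|BC| ∈ {3}
|AC| ∈ [8, 52]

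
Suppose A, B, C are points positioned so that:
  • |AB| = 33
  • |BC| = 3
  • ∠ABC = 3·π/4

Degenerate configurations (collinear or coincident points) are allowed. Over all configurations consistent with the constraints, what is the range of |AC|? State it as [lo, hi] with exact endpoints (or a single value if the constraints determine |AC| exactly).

|AB| ∈ {33}
|BC| ∈ {3}
|AC| ∈ {3·√(11·√(2) + 122)}

|AC| = 3·√(11·√(2) + 122)  (≈ 35.1853)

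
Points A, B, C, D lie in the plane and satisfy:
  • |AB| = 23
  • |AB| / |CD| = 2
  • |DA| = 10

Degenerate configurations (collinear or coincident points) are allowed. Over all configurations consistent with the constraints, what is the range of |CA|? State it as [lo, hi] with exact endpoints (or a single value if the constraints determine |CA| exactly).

|CA| ∈ [3/2, 43/2]  (≈ [1.5000, 21.5000])

|AB| ∈ {23}
|AD| ∈ {10}
|CD| ∈ {23/2}
|BD| ∈ [13, 33]
|AC| ∈ [3/2, 43/2]
|BC| ∈ [3/2, 89/2]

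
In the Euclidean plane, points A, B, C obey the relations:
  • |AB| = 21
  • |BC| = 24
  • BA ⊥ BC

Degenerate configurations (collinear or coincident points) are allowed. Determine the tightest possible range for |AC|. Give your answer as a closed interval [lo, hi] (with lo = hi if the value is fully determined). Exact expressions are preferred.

|AC| = 3·√(113)  (≈ 31.8904)

|AB| ∈ {21}
|BC| ∈ {24}
|AC| ∈ {3·√(113)}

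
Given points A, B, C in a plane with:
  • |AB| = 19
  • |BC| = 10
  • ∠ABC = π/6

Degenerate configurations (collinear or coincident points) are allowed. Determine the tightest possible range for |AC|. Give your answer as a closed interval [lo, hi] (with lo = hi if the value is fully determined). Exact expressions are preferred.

|AC| = √(461 - 190·√(3))  (≈ 11.4852)

|AB| ∈ {19}
|BC| ∈ {10}
|AC| ∈ {√(461 - 190·√(3))}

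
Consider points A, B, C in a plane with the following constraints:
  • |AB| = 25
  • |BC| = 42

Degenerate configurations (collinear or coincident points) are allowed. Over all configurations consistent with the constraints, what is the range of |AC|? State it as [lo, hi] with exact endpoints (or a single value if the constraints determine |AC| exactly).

|AB| ∈ {25}
|BC| ∈ {42}
|AC| ∈ [17, 67]

|AC| ∈ [17, 67]  (≈ [17.0000, 67.0000])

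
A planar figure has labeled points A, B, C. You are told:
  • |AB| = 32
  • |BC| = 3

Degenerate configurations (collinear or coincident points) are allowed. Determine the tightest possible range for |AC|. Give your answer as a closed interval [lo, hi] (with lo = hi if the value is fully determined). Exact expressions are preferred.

|AB| ∈ {32}
|BC| ∈ {3}
|AC| ∈ [29, 35]

|AC| ∈ [29, 35]  (≈ [29.0000, 35.0000])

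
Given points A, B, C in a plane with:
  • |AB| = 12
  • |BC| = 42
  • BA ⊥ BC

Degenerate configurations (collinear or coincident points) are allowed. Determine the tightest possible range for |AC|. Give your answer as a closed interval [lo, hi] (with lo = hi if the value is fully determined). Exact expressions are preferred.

|AB| ∈ {12}
|BC| ∈ {42}
|AC| ∈ {6·√(53)}

|AC| = 6·√(53)  (≈ 43.6807)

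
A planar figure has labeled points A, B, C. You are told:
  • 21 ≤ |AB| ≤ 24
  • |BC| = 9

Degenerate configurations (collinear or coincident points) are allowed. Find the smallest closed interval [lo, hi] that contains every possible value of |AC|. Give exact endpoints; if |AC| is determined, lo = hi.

|AC| ∈ [12, 33]  (≈ [12.0000, 33.0000])

|AB| ∈ [21, 24]
|BC| ∈ {9}
|AC| ∈ [12, 33]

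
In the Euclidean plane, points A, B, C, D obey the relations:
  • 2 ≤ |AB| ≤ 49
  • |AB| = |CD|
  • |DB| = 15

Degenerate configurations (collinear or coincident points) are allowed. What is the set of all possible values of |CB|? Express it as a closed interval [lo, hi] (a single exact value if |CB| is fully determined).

|CB| ∈ [0, 64]  (≈ [0.0000, 64.0000])

|AB| ∈ [2, 49]
|BD| ∈ {15}
|CD| ∈ [2, 49]
|AD| ∈ [0, 64]
|BC| ∈ [0, 64]
|AC| ∈ [0, 113]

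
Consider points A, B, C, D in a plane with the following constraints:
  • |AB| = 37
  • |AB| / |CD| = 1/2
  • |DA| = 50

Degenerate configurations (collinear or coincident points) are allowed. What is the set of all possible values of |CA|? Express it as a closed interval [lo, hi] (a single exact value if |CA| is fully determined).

|CA| ∈ [24, 124]  (≈ [24.0000, 124.0000])

|AB| ∈ {37}
|AD| ∈ {50}
|CD| ∈ {74}
|BD| ∈ [13, 87]
|AC| ∈ [24, 124]
|BC| ∈ [0, 161]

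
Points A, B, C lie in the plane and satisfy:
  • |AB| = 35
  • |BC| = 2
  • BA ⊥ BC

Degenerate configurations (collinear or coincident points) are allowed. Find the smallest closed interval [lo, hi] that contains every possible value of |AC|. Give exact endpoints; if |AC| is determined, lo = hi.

|AC| = √(1229)  (≈ 35.0571)

|AB| ∈ {35}
|BC| ∈ {2}
|AC| ∈ {√(1229)}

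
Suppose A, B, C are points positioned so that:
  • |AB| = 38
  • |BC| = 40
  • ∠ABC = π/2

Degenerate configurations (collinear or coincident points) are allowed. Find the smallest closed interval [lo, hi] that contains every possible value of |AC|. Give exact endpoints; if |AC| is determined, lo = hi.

|AC| = 2·√(761)  (≈ 55.1725)

|AB| ∈ {38}
|BC| ∈ {40}
|AC| ∈ {2·√(761)}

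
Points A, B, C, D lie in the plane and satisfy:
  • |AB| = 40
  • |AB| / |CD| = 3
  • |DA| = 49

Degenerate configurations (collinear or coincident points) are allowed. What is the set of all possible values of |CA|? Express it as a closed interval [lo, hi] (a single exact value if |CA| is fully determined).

|AB| ∈ {40}
|AD| ∈ {49}
|CD| ∈ {40/3}
|BD| ∈ [9, 89]
|AC| ∈ [107/3, 187/3]
|BC| ∈ [0, 307/3]

|CA| ∈ [107/3, 187/3]  (≈ [35.6667, 62.3333])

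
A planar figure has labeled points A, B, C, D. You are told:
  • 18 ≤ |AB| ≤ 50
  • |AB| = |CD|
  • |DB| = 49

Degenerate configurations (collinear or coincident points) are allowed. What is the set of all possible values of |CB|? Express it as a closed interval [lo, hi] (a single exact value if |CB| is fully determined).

|CB| ∈ [0, 99]  (≈ [0.0000, 99.0000])

|AB| ∈ [18, 50]
|BD| ∈ {49}
|CD| ∈ [18, 50]
|AD| ∈ [0, 99]
|BC| ∈ [0, 99]
|AC| ∈ [0, 149]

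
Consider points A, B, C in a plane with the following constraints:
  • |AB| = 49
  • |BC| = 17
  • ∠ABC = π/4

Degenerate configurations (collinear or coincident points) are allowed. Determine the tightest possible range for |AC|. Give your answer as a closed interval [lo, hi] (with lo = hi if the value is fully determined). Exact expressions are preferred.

|AB| ∈ {49}
|BC| ∈ {17}
|AC| ∈ {√(2690 - 833·√(2))}

|AC| = √(2690 - 833·√(2))  (≈ 38.8839)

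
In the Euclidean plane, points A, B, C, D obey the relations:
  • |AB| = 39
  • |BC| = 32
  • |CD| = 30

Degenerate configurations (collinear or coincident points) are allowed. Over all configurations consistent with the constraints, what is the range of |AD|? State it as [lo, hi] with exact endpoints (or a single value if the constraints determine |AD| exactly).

|AB| ∈ {39}
|BC| ∈ {32}
|CD| ∈ {30}
|AC| ∈ [7, 71]
|BD| ∈ [2, 62]
|AD| ∈ [0, 101]

|AD| ∈ [0, 101]  (≈ [0.0000, 101.0000])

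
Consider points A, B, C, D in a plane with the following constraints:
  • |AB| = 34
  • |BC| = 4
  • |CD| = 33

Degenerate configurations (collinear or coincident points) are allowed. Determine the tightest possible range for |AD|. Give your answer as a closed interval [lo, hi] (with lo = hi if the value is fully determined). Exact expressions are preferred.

|AD| ∈ [0, 71]  (≈ [0.0000, 71.0000])

|AB| ∈ {34}
|BC| ∈ {4}
|CD| ∈ {33}
|AC| ∈ [30, 38]
|BD| ∈ [29, 37]
|AD| ∈ [0, 71]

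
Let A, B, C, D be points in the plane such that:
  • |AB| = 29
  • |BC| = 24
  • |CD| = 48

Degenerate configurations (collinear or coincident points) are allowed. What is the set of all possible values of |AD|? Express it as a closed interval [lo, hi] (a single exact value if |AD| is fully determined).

|AB| ∈ {29}
|BC| ∈ {24}
|CD| ∈ {48}
|AC| ∈ [5, 53]
|BD| ∈ [24, 72]
|AD| ∈ [0, 101]

|AD| ∈ [0, 101]  (≈ [0.0000, 101.0000])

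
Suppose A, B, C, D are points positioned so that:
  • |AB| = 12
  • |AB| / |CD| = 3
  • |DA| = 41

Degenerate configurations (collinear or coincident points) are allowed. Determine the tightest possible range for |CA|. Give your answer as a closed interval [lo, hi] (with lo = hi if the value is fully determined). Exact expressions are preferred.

|AB| ∈ {12}
|AD| ∈ {41}
|CD| ∈ {4}
|BD| ∈ [29, 53]
|AC| ∈ [37, 45]
|BC| ∈ [25, 57]

|CA| ∈ [37, 45]  (≈ [37.0000, 45.0000])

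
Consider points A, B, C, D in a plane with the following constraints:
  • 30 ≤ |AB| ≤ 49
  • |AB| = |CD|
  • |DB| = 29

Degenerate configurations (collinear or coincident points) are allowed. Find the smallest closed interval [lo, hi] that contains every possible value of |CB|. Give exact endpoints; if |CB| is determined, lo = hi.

|AB| ∈ [30, 49]
|BD| ∈ {29}
|CD| ∈ [30, 49]
|AD| ∈ [1, 78]
|BC| ∈ [1, 78]
|AC| ∈ [0, 127]

|CB| ∈ [1, 78]  (≈ [1.0000, 78.0000])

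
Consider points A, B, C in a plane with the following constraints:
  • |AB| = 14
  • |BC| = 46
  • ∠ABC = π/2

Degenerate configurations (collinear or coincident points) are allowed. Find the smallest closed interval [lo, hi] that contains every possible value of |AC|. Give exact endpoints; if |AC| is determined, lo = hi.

|AC| = 34·√(2)  (≈ 48.0833)

|AB| ∈ {14}
|BC| ∈ {46}
|AC| ∈ {34·√(2)}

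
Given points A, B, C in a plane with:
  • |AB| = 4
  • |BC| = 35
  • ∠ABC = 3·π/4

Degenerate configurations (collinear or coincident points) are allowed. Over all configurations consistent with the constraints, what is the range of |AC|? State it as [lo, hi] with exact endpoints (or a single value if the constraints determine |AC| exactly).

|AC| = √(140·√(2) + 1241)  (≈ 37.9340)

|AB| ∈ {4}
|BC| ∈ {35}
|AC| ∈ {√(140·√(2) + 1241)}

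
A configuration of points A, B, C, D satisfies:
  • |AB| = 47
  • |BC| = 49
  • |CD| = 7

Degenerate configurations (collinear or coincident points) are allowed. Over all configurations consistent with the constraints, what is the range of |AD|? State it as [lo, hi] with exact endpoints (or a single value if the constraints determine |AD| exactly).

|AB| ∈ {47}
|BC| ∈ {49}
|CD| ∈ {7}
|AC| ∈ [2, 96]
|BD| ∈ [42, 56]
|AD| ∈ [0, 103]

|AD| ∈ [0, 103]  (≈ [0.0000, 103.0000])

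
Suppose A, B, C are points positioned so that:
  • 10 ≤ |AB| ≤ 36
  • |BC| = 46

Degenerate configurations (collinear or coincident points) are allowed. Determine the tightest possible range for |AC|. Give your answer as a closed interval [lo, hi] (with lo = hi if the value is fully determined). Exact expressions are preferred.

|AC| ∈ [10, 82]  (≈ [10.0000, 82.0000])

|AB| ∈ [10, 36]
|BC| ∈ {46}
|AC| ∈ [10, 82]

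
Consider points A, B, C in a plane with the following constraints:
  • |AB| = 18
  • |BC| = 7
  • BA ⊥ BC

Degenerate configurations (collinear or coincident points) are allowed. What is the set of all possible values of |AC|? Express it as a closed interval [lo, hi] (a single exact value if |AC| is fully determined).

|AC| = √(373)  (≈ 19.3132)

|AB| ∈ {18}
|BC| ∈ {7}
|AC| ∈ {√(373)}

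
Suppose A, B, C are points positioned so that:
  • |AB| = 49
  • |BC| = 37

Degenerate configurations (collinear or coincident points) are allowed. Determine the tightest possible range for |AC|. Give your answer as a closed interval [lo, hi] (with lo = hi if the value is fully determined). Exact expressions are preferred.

|AC| ∈ [12, 86]  (≈ [12.0000, 86.0000])

|AB| ∈ {49}
|BC| ∈ {37}
|AC| ∈ [12, 86]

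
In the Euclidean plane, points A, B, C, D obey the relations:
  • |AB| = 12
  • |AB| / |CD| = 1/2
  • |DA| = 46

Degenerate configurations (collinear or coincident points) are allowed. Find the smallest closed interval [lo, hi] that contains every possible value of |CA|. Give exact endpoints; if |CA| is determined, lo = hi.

|CA| ∈ [22, 70]  (≈ [22.0000, 70.0000])

|AB| ∈ {12}
|AD| ∈ {46}
|CD| ∈ {24}
|BD| ∈ [34, 58]
|AC| ∈ [22, 70]
|BC| ∈ [10, 82]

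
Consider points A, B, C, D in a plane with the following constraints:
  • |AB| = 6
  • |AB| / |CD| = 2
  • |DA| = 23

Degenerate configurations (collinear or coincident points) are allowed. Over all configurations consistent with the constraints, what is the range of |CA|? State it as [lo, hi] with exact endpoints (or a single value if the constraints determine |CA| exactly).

|CA| ∈ [20, 26]  (≈ [20.0000, 26.0000])

|AB| ∈ {6}
|AD| ∈ {23}
|CD| ∈ {3}
|BD| ∈ [17, 29]
|AC| ∈ [20, 26]
|BC| ∈ [14, 32]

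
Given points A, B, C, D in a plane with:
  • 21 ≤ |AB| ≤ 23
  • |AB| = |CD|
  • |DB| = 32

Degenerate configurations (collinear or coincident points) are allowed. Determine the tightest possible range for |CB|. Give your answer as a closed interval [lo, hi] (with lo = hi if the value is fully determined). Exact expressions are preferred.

|AB| ∈ [21, 23]
|BD| ∈ {32}
|CD| ∈ [21, 23]
|AD| ∈ [9, 55]
|BC| ∈ [9, 55]
|AC| ∈ [0, 78]

|CB| ∈ [9, 55]  (≈ [9.0000, 55.0000])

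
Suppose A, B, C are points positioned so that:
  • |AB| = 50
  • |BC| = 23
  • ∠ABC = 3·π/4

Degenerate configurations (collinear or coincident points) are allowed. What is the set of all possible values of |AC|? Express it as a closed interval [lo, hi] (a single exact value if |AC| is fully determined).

|AC| = √(1150·√(2) + 3029)  (≈ 68.2301)

|AB| ∈ {50}
|BC| ∈ {23}
|AC| ∈ {√(1150·√(2) + 3029)}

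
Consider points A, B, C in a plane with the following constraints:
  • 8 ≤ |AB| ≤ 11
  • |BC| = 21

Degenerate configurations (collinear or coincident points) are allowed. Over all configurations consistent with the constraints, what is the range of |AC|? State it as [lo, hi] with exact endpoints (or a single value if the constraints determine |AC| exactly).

|AC| ∈ [10, 32]  (≈ [10.0000, 32.0000])

|AB| ∈ [8, 11]
|BC| ∈ {21}
|AC| ∈ [10, 32]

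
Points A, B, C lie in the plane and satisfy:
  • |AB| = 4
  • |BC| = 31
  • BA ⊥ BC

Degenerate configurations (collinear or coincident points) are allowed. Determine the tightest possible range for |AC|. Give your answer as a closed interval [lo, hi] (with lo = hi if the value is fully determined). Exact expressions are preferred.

|AB| ∈ {4}
|BC| ∈ {31}
|AC| ∈ {√(977)}

|AC| = √(977)  (≈ 31.2570)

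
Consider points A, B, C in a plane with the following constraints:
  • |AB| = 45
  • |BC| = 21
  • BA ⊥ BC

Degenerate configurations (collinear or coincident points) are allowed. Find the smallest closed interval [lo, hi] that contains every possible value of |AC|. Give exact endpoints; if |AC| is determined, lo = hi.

|AB| ∈ {45}
|BC| ∈ {21}
|AC| ∈ {3·√(274)}

|AC| = 3·√(274)  (≈ 49.6588)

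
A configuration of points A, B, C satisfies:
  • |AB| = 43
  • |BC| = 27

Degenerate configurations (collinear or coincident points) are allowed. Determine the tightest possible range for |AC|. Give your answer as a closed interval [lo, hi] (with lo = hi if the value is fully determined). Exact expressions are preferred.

|AC| ∈ [16, 70]  (≈ [16.0000, 70.0000])

|AB| ∈ {43}
|BC| ∈ {27}
|AC| ∈ [16, 70]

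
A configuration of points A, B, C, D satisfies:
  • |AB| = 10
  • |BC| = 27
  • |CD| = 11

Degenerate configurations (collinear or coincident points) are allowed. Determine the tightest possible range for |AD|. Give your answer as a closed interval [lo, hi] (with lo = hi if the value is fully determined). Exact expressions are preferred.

|AB| ∈ {10}
|BC| ∈ {27}
|CD| ∈ {11}
|AC| ∈ [17, 37]
|BD| ∈ [16, 38]
|AD| ∈ [6, 48]

|AD| ∈ [6, 48]  (≈ [6.0000, 48.0000])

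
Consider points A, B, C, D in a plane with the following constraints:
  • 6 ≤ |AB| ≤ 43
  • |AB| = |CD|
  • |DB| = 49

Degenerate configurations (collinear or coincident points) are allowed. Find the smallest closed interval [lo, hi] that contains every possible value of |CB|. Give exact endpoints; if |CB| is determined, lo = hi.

|CB| ∈ [6, 92]  (≈ [6.0000, 92.0000])

|AB| ∈ [6, 43]
|BD| ∈ {49}
|CD| ∈ [6, 43]
|AD| ∈ [6, 92]
|BC| ∈ [6, 92]
|AC| ∈ [0, 135]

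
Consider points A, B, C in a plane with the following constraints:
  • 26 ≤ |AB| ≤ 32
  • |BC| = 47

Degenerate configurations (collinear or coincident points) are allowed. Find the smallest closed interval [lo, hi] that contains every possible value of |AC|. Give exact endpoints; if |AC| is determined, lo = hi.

|AB| ∈ [26, 32]
|BC| ∈ {47}
|AC| ∈ [15, 79]

|AC| ∈ [15, 79]  (≈ [15.0000, 79.0000])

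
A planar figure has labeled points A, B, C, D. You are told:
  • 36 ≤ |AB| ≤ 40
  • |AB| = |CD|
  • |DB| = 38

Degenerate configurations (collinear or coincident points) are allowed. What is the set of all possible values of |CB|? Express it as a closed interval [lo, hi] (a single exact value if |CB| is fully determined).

|CB| ∈ [0, 78]  (≈ [0.0000, 78.0000])

|AB| ∈ [36, 40]
|BD| ∈ {38}
|CD| ∈ [36, 40]
|AD| ∈ [0, 78]
|BC| ∈ [0, 78]
|AC| ∈ [0, 118]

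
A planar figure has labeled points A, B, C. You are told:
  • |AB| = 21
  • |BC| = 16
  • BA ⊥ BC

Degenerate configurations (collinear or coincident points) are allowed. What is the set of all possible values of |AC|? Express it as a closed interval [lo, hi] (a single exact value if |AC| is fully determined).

|AC| = √(697)  (≈ 26.4008)

|AB| ∈ {21}
|BC| ∈ {16}
|AC| ∈ {√(697)}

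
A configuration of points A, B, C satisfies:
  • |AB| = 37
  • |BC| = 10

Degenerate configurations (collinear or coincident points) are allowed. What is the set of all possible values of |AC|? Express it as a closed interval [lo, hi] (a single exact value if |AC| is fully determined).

|AC| ∈ [27, 47]  (≈ [27.0000, 47.0000])

|AB| ∈ {37}
|BC| ∈ {10}
|AC| ∈ [27, 47]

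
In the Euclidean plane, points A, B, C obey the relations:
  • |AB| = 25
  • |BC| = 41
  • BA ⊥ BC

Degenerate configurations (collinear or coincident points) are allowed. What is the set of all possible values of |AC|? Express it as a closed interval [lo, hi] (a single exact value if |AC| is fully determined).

|AC| = √(2306)  (≈ 48.0208)

|AB| ∈ {25}
|BC| ∈ {41}
|AC| ∈ {√(2306)}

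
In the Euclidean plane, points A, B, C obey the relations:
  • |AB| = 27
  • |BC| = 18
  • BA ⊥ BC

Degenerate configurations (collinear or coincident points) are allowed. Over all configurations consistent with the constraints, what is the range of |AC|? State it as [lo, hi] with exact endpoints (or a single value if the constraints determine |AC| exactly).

|AB| ∈ {27}
|BC| ∈ {18}
|AC| ∈ {9·√(13)}

|AC| = 9·√(13)  (≈ 32.4500)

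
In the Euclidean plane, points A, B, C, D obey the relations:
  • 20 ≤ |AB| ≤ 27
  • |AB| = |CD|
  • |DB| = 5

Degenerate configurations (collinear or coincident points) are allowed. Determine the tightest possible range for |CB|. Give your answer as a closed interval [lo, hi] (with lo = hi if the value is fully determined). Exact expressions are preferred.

|CB| ∈ [15, 32]  (≈ [15.0000, 32.0000])

|AB| ∈ [20, 27]
|BD| ∈ {5}
|CD| ∈ [20, 27]
|AD| ∈ [15, 32]
|BC| ∈ [15, 32]
|AC| ∈ [0, 59]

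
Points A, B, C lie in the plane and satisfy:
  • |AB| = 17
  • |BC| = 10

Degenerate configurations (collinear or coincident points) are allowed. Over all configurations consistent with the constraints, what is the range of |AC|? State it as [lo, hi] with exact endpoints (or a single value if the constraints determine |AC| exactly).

|AB| ∈ {17}
|BC| ∈ {10}
|AC| ∈ [7, 27]

|AC| ∈ [7, 27]  (≈ [7.0000, 27.0000])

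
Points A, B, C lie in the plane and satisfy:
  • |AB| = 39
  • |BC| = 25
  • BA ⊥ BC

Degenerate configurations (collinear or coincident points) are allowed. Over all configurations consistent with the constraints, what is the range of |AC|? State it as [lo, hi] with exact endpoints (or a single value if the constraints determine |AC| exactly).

|AC| = √(2146)  (≈ 46.3249)

|AB| ∈ {39}
|BC| ∈ {25}
|AC| ∈ {√(2146)}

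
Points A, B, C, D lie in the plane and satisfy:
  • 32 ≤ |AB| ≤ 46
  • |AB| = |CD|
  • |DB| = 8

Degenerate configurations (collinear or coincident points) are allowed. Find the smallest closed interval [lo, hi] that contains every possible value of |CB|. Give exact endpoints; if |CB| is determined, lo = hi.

|AB| ∈ [32, 46]
|BD| ∈ {8}
|CD| ∈ [32, 46]
|AD| ∈ [24, 54]
|BC| ∈ [24, 54]
|AC| ∈ [0, 100]

|CB| ∈ [24, 54]  (≈ [24.0000, 54.0000])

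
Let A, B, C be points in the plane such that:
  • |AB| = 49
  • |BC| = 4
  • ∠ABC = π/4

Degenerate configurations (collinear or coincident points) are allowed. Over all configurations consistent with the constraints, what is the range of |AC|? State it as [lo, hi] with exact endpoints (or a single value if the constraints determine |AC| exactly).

|AB| ∈ {49}
|BC| ∈ {4}
|AC| ∈ {√(2417 - 196·√(2))}

|AC| = √(2417 - 196·√(2))  (≈ 46.2581)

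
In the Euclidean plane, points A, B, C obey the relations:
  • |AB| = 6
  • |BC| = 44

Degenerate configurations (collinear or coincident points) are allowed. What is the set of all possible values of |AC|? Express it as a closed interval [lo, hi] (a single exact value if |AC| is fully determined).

|AC| ∈ [38, 50]  (≈ [38.0000, 50.0000])

|AB| ∈ {6}
|BC| ∈ {44}
|AC| ∈ [38, 50]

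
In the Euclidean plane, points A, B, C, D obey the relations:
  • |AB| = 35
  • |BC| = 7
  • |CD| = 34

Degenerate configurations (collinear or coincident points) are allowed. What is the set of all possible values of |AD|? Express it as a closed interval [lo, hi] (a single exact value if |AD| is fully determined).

|AD| ∈ [0, 76]  (≈ [0.0000, 76.0000])

|AB| ∈ {35}
|BC| ∈ {7}
|CD| ∈ {34}
|AC| ∈ [28, 42]
|BD| ∈ [27, 41]
|AD| ∈ [0, 76]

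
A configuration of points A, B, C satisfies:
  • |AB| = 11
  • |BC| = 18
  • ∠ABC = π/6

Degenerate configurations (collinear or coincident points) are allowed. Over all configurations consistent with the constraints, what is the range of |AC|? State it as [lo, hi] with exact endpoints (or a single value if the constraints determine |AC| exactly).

|AB| ∈ {11}
|BC| ∈ {18}
|AC| ∈ {√(445 - 198·√(3))}

|AC| = √(445 - 198·√(3))  (≈ 10.1022)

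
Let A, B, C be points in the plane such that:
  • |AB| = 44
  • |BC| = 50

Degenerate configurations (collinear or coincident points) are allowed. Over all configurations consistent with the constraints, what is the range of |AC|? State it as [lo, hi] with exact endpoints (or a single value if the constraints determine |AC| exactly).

|AB| ∈ {44}
|BC| ∈ {50}
|AC| ∈ [6, 94]

|AC| ∈ [6, 94]  (≈ [6.0000, 94.0000])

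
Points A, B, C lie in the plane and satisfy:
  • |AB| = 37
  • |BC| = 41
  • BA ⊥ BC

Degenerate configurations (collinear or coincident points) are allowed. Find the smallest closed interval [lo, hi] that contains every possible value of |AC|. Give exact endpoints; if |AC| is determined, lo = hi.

|AC| = 5·√(122)  (≈ 55.2268)

|AB| ∈ {37}
|BC| ∈ {41}
|AC| ∈ {5·√(122)}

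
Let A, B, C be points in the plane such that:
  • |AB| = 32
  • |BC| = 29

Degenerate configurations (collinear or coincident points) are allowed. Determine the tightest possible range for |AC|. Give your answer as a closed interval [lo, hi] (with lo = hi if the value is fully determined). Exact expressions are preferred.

|AB| ∈ {32}
|BC| ∈ {29}
|AC| ∈ [3, 61]

|AC| ∈ [3, 61]  (≈ [3.0000, 61.0000])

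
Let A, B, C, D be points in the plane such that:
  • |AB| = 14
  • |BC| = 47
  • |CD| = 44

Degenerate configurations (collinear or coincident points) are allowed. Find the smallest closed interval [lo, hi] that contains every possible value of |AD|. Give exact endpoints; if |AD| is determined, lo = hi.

|AD| ∈ [0, 105]  (≈ [0.0000, 105.0000])

|AB| ∈ {14}
|BC| ∈ {47}
|CD| ∈ {44}
|AC| ∈ [33, 61]
|BD| ∈ [3, 91]
|AD| ∈ [0, 105]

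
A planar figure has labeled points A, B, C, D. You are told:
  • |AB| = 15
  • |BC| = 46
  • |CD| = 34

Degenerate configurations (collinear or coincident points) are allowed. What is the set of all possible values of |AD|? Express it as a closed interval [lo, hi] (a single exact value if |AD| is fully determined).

|AB| ∈ {15}
|BC| ∈ {46}
|CD| ∈ {34}
|AC| ∈ [31, 61]
|BD| ∈ [12, 80]
|AD| ∈ [0, 95]

|AD| ∈ [0, 95]  (≈ [0.0000, 95.0000])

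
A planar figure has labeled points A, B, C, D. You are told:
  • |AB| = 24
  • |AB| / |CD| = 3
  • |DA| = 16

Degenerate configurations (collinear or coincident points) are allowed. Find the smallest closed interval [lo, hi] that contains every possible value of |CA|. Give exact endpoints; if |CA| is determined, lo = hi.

|CA| ∈ [8, 24]  (≈ [8.0000, 24.0000])

|AB| ∈ {24}
|AD| ∈ {16}
|CD| ∈ {8}
|BD| ∈ [8, 40]
|AC| ∈ [8, 24]
|BC| ∈ [0, 48]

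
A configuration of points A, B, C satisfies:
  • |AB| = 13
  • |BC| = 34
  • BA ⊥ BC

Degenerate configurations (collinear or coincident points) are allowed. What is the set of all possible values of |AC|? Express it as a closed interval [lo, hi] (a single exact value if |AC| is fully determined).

|AC| = 5·√(53)  (≈ 36.4005)

|AB| ∈ {13}
|BC| ∈ {34}
|AC| ∈ {5·√(53)}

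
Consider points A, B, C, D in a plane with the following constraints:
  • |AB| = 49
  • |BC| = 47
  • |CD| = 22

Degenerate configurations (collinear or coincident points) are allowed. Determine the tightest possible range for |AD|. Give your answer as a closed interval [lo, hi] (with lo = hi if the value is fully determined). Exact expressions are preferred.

|AD| ∈ [0, 118]  (≈ [0.0000, 118.0000])

|AB| ∈ {49}
|BC| ∈ {47}
|CD| ∈ {22}
|AC| ∈ [2, 96]
|BD| ∈ [25, 69]
|AD| ∈ [0, 118]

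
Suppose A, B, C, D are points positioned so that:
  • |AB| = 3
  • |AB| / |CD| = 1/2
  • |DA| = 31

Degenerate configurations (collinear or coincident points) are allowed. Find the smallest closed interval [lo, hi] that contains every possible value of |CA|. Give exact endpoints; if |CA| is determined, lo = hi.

|CA| ∈ [25, 37]  (≈ [25.0000, 37.0000])

|AB| ∈ {3}
|AD| ∈ {31}
|CD| ∈ {6}
|BD| ∈ [28, 34]
|AC| ∈ [25, 37]
|BC| ∈ [22, 40]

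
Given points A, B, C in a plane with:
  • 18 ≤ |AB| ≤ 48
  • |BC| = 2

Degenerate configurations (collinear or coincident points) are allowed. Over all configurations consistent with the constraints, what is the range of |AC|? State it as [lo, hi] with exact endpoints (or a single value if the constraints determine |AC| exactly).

|AB| ∈ [18, 48]
|BC| ∈ {2}
|AC| ∈ [16, 50]

|AC| ∈ [16, 50]  (≈ [16.0000, 50.0000])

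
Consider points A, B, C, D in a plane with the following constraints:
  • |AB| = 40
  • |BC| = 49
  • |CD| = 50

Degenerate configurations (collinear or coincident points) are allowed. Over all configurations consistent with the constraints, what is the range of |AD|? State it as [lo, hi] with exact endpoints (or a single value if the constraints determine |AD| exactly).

|AB| ∈ {40}
|BC| ∈ {49}
|CD| ∈ {50}
|AC| ∈ [9, 89]
|BD| ∈ [1, 99]
|AD| ∈ [0, 139]

|AD| ∈ [0, 139]  (≈ [0.0000, 139.0000])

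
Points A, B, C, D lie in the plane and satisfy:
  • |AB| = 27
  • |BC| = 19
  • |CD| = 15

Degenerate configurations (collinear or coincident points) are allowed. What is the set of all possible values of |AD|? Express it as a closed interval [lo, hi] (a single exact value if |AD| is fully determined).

|AD| ∈ [0, 61]  (≈ [0.0000, 61.0000])

|AB| ∈ {27}
|BC| ∈ {19}
|CD| ∈ {15}
|AC| ∈ [8, 46]
|BD| ∈ [4, 34]
|AD| ∈ [0, 61]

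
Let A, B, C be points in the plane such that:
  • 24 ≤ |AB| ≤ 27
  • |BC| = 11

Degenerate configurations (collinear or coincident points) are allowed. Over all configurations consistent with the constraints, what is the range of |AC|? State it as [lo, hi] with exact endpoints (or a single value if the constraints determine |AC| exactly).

|AB| ∈ [24, 27]
|BC| ∈ {11}
|AC| ∈ [13, 38]

|AC| ∈ [13, 38]  (≈ [13.0000, 38.0000])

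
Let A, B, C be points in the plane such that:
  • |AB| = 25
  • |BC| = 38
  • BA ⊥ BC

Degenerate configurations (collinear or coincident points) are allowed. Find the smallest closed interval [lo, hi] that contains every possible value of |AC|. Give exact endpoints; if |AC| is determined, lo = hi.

|AB| ∈ {25}
|BC| ∈ {38}
|AC| ∈ {√(2069)}

|AC| = √(2069)  (≈ 45.4863)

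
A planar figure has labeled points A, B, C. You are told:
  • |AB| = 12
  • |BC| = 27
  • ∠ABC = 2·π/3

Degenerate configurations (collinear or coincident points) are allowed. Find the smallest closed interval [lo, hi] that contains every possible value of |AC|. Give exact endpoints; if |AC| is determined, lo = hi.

|AB| ∈ {12}
|BC| ∈ {27}
|AC| ∈ {3·√(133)}

|AC| = 3·√(133)  (≈ 34.5977)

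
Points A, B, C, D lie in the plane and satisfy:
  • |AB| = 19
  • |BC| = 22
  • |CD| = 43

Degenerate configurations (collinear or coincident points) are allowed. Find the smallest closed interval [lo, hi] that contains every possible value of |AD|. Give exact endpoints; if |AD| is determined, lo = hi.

|AB| ∈ {19}
|BC| ∈ {22}
|CD| ∈ {43}
|AC| ∈ [3, 41]
|BD| ∈ [21, 65]
|AD| ∈ [2, 84]

|AD| ∈ [2, 84]  (≈ [2.0000, 84.0000])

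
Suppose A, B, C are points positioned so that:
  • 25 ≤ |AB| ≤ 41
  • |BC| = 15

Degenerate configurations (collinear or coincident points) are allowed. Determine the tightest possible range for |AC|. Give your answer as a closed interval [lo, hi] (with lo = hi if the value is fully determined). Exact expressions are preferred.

|AB| ∈ [25, 41]
|BC| ∈ {15}
|AC| ∈ [10, 56]

|AC| ∈ [10, 56]  (≈ [10.0000, 56.0000])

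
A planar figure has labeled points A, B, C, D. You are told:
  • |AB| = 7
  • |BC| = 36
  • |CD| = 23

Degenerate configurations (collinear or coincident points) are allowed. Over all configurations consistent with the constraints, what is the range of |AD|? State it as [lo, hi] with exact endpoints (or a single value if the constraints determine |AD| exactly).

|AD| ∈ [6, 66]  (≈ [6.0000, 66.0000])

|AB| ∈ {7}
|BC| ∈ {36}
|CD| ∈ {23}
|AC| ∈ [29, 43]
|BD| ∈ [13, 59]
|AD| ∈ [6, 66]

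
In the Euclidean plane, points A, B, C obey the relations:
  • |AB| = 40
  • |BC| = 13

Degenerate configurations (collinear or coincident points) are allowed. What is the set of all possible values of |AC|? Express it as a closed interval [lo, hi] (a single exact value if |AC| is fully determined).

|AB| ∈ {40}
|BC| ∈ {13}
|AC| ∈ [27, 53]

|AC| ∈ [27, 53]  (≈ [27.0000, 53.0000])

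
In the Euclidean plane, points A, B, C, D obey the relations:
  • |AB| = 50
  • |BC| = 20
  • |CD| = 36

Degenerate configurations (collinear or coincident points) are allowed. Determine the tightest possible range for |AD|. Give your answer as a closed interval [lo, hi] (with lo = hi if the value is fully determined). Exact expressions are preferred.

|AD| ∈ [0, 106]  (≈ [0.0000, 106.0000])

|AB| ∈ {50}
|BC| ∈ {20}
|CD| ∈ {36}
|AC| ∈ [30, 70]
|BD| ∈ [16, 56]
|AD| ∈ [0, 106]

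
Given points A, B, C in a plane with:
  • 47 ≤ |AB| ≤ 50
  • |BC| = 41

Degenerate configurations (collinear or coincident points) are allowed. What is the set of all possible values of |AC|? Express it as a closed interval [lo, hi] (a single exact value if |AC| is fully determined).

|AB| ∈ [47, 50]
|BC| ∈ {41}
|AC| ∈ [6, 91]

|AC| ∈ [6, 91]  (≈ [6.0000, 91.0000])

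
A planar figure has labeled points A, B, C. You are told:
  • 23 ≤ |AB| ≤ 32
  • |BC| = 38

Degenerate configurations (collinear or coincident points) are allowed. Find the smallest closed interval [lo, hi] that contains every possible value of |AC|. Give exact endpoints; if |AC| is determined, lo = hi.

|AC| ∈ [6, 70]  (≈ [6.0000, 70.0000])

|AB| ∈ [23, 32]
|BC| ∈ {38}
|AC| ∈ [6, 70]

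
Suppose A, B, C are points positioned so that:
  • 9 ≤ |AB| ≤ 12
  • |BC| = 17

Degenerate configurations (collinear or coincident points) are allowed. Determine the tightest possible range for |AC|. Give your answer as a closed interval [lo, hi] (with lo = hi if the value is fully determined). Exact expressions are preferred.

|AB| ∈ [9, 12]
|BC| ∈ {17}
|AC| ∈ [5, 29]

|AC| ∈ [5, 29]  (≈ [5.0000, 29.0000])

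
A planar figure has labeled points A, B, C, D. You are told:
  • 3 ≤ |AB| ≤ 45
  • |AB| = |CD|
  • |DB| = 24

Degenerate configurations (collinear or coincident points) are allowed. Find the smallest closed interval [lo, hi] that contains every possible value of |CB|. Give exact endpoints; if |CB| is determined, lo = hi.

|AB| ∈ [3, 45]
|BD| ∈ {24}
|CD| ∈ [3, 45]
|AD| ∈ [0, 69]
|BC| ∈ [0, 69]
|AC| ∈ [0, 114]

|CB| ∈ [0, 69]  (≈ [0.0000, 69.0000])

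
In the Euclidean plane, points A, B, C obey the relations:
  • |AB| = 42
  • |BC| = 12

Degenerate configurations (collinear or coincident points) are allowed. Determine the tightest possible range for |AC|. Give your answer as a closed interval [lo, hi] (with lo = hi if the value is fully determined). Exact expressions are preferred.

|AB| ∈ {42}
|BC| ∈ {12}
|AC| ∈ [30, 54]

|AC| ∈ [30, 54]  (≈ [30.0000, 54.0000])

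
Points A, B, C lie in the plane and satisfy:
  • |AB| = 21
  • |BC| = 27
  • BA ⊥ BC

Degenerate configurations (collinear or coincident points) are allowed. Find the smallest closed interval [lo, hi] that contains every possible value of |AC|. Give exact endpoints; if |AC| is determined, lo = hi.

|AB| ∈ {21}
|BC| ∈ {27}
|AC| ∈ {3·√(130)}

|AC| = 3·√(130)  (≈ 34.2053)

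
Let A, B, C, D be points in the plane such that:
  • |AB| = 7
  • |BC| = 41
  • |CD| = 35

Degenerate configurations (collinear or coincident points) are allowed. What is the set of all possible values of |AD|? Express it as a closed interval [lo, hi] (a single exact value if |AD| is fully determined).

|AD| ∈ [0, 83]  (≈ [0.0000, 83.0000])

|AB| ∈ {7}
|BC| ∈ {41}
|CD| ∈ {35}
|AC| ∈ [34, 48]
|BD| ∈ [6, 76]
|AD| ∈ [0, 83]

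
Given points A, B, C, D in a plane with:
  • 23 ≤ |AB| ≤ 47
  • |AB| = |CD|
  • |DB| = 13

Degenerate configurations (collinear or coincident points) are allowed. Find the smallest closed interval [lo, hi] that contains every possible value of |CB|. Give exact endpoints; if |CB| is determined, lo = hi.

|AB| ∈ [23, 47]
|BD| ∈ {13}
|CD| ∈ [23, 47]
|AD| ∈ [10, 60]
|BC| ∈ [10, 60]
|AC| ∈ [0, 107]

|CB| ∈ [10, 60]  (≈ [10.0000, 60.0000])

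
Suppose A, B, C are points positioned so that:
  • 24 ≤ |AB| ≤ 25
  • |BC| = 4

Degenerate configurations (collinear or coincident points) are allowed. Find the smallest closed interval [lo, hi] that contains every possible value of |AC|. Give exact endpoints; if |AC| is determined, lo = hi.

|AC| ∈ [20, 29]  (≈ [20.0000, 29.0000])

|AB| ∈ [24, 25]
|BC| ∈ {4}
|AC| ∈ [20, 29]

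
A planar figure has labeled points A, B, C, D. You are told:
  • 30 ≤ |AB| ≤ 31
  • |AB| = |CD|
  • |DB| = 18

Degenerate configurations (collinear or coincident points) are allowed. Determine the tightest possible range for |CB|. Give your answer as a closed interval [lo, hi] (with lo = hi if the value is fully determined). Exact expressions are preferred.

|CB| ∈ [12, 49]  (≈ [12.0000, 49.0000])

|AB| ∈ [30, 31]
|BD| ∈ {18}
|CD| ∈ [30, 31]
|AD| ∈ [12, 49]
|BC| ∈ [12, 49]
|AC| ∈ [0, 80]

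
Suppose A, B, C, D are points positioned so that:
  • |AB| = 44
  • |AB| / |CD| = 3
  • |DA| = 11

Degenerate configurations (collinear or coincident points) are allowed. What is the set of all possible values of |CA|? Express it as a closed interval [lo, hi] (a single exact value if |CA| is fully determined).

|AB| ∈ {44}
|AD| ∈ {11}
|CD| ∈ {44/3}
|BD| ∈ [33, 55]
|AC| ∈ [11/3, 77/3]
|BC| ∈ [55/3, 209/3]

|CA| ∈ [11/3, 77/3]  (≈ [3.6667, 25.6667])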